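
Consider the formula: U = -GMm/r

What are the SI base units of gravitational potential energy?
Units of each symbol in U = -GMm/r:
  G (gravitational constant): m³/(kg·s²)
  M (mass): kg
  m (mass): kg
  r (distance): m  → in the denominator, contributes 1/m
  The minus sign does not affect the units.

Multiplying the contributions: [m³/(kg·s²)] · [kg] · [kg] · [1/m]
Adding exponents of each base unit: kg: 1, m: 2, s: -2
SI base units of gravitational potential energy: kg·m²/s²

Answer: kg·m²/s²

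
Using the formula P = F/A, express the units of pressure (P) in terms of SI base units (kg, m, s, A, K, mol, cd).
Units of each symbol in P = F/A:
  F (force): kg·m/s²
  A (area): m²  → in the denominator, contributes 1/m²

Multiplying the contributions: [kg·m/s²] · [1/m²]
Adding exponents of each base unit: kg: 1, m: -1, s: -2
SI base units of pressure: kg/(m·s²)

Answer: kg/(m·s²)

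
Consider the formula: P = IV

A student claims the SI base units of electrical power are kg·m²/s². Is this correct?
Units of each symbol in P = IV:
  I (current): A
  V (voltage, in volts): kg·m²/(s³·A)

Multiplying the contributions: [A] · [kg·m²/(s³·A)]
Adding exponents of each base unit: kg: 1, m: 2, s: -3
SI base units of electrical power: kg·m²/s³

The claimed units kg·m²/s² (exponents kg: 1, m: 2, s: -2) do not match the derived units kg·m²/s³ (exponents kg: 1, m: 2, s: -3), so the claim is incorrect.

Answer: No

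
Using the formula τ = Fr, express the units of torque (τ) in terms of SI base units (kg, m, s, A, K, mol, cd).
Units of each symbol in τ = Fr:
  F (force): kg·m/s²
  r (lever arm): m

Multiplying the contributions: [kg·m/s²] · [m]
Adding exponents of each base unit: kg: 1, m: 2, s: -2
SI base units of torque: kg·m²/s²

Answer: kg·m²/s²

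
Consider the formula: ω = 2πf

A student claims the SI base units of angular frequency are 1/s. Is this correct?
Units of each symbol in ω = 2πf:
  f (frequency): 1/s
  The factor 2π is dimensionless.

Multiplying the contributions: [1/s]
Adding exponents of each base unit: s: -1
SI base units of angular frequency: 1/s

The claimed units 1/s match the derived units, so the claim is correct.

Answer: Yes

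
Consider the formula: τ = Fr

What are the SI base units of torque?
Units of each symbol in τ = Fr:
  F (force): kg·m/s²
  r (lever arm): m

Multiplying the contributions: [kg·m/s²] · [m]
Adding exponents of each base unit: kg: 1, m: 2, s: -2
SI base units of torque: kg·m²/s²

Answer: kg·m²/s²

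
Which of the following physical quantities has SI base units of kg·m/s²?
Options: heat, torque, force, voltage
Checking the SI base units of each option:
  heat (Q = mcΔT): kg·m²/s²  ✗
  torque (τ = Fr): kg·m²/s²  ✗
  force (F = ma): kg·m/s²  ✓ matches
  voltage (V = IR): kg·m²/(s³·A)  ✗

Only force has units kg·m/s².

Answer: force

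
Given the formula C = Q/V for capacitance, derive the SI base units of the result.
Units of each symbol in C = Q/V:
  Q (charge, in coulombs): s·A
  V (voltage, in volts): kg·m²/(s³·A)  → in the denominator, contributes s³·A/(kg·m²)

Multiplying the contributions: [s·A] · [s³·A/(kg·m²)]
Adding exponents of each base unit: kg: -1, m: -2, s: 4, A: 2
SI base units of capacitance: s⁴·A²/(kg·m²)

Answer: s⁴·A²/(kg·m²)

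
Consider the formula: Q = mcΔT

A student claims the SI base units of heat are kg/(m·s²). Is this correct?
Units of each symbol in Q = mcΔT:
  m (mass): kg
  c (specific heat capacity, in J/(kg·K)): m²/(s²·K)
  ΔT (temperature change): K

Multiplying the contributions: [kg] · [m²/(s²·K)] · [K]
Adding exponents of each base unit: kg: 1, m: 2, s: -2
SI base units of heat: kg·m²/s²

The claimed units kg/(m·s²) (exponents kg: 1, m: -1, s: -2) do not match the derived units kg·m²/s² (exponents kg: 1, m: 2, s: -2), so the claim is incorrect.

Answer: No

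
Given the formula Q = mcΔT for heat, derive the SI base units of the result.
Units of each symbol in Q = mcΔT:
  m (mass): kg
  c (specific heat capacity, in J/(kg·K)): m²/(s²·K)
  ΔT (temperature change): K

Multiplying the contributions: [kg] · [m²/(s²·K)] · [K]
Adding exponents of each base unit: kg: 1, m: 2, s: -2
SI base units of heat: kg·m²/s²

Answer: kg·m²/s²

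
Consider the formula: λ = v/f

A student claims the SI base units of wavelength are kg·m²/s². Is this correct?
Units of each symbol in λ = v/f:
  v (wave speed): m/s
  f (frequency): 1/s  → in the denominator, contributes s

Multiplying the contributions: [m/s] · [s]
Adding exponents of each base unit: m: 1
SI base units of wavelength: m

The claimed units kg·m²/s² (exponents kg: 1, m: 2, s: -2) do not match the derived units m (exponents m: 1), so the claim is incorrect.

Answer: No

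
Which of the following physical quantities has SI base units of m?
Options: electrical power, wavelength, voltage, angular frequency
Checking the SI base units of each option:
  electrical power (P = IV): kg·m²/s³  ✗
  wavelength (λ = v/f): m  ✓ matches
  voltage (V = IR): kg·m²/(s³·A)  ✗
  angular frequency (ω = 2πf): 1/s  ✗

Only wavelength has units m.

Answer: wavelength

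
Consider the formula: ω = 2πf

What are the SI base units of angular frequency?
Units of each symbol in ω = 2πf:
  f (frequency): 1/s
  The factor 2π is dimensionless.

Multiplying the contributions: [1/s]
Adding exponents of each base unit: s: -1
SI base units of angular frequency: 1/s

Answer: 1/s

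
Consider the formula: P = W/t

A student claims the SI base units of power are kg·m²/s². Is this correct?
Units of each symbol in P = W/t:
  W (work): kg·m²/s²
  t (time): s  → in the denominator, contributes 1/s

Multiplying the contributions: [kg·m²/s²] · [1/s]
Adding exponents of each base unit: kg: 1, m: 2, s: -3
SI base units of power: kg·m²/s³

The claimed units kg·m²/s² (exponents kg: 1, m: 2, s: -2) do not match the derived units kg·m²/s³ (exponents kg: 1, m: 2, s: -3), so the claim is incorrect.

Answer: No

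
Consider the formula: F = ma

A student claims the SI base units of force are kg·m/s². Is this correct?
Units of each symbol in F = ma:
  m (mass): kg
  a (acceleration): m/s²

Multiplying the contributions: [kg] · [m/s²]
Adding exponents of each base unit: kg: 1, m: 1, s: -2
SI base units of force: kg·m/s²

The claimed units kg·m/s² match the derived units, so the claim is correct.

Answer: Yes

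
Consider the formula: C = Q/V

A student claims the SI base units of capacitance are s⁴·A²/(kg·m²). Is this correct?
Units of each symbol in C = Q/V:
  Q (charge, in coulombs): s·A
  V (voltage, in volts): kg·m²/(s³·A)  → in the denominator, contributes s³·A/(kg·m²)

Multiplying the contributions: [s·A] · [s³·A/(kg·m²)]
Adding exponents of each base unit: kg: -1, m: -2, s: 4, A: 2
SI base units of capacitance: s⁴·A²/(kg·m²)

The claimed units s⁴·A²/(kg·m²) match the derived units, so the claim is correct.

Answer: Yes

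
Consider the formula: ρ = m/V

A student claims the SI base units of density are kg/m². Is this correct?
Units of each symbol in ρ = m/V:
  m (mass): kg
  V (volume): m³  → in the denominator, contributes 1/m³

Multiplying the contributions: [kg] · [1/m³]
Adding exponents of each base unit: kg: 1, m: -3
SI base units of density: kg/m³

The claimed units kg/m² (exponents kg: 1, m: -2) do not match the derived units kg/m³ (exponents kg: 1, m: -3), so the claim is incorrect.

Answer: No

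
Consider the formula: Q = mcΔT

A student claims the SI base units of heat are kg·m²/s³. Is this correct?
Units of each symbol in Q = mcΔT:
  m (mass): kg
  c (specific heat capacity, in J/(kg·K)): m²/(s²·K)
  ΔT (temperature change): K

Multiplying the contributions: [kg] · [m²/(s²·K)] · [K]
Adding exponents of each base unit: kg: 1, m: 2, s: -2
SI base units of heat: kg·m²/s²

The claimed units kg·m²/s³ (exponents kg: 1, m: 2, s: -3) do not match the derived units kg·m²/s² (exponents kg: 1, m: 2, s: -2), so the claim is incorrect.

Answer: No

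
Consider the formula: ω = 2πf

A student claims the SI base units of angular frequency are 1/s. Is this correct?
Units of each symbol in ω = 2πf:
  f (frequency): 1/s
  The factor 2π is dimensionless.

Multiplying the contributions: [1/s]
Adding exponents of each base unit: s: -1
SI base units of angular frequency: 1/s

The claimed units 1/s match the derived units, so the claim is correct.

Answer: Yes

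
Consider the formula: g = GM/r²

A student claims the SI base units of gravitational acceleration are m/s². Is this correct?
Units of each symbol in g = GM/r²:
  G (gravitational constant): m³/(kg·s²)
  M (mass): kg
  r (distance): m  → to the power 2 in the denominator, contributes 1/m²

Multiplying the contributions: [m³/(kg·s²)] · [kg] · [1/m²]
Adding exponents of each base unit: m: 1, s: -2
SI base units of gravitational acceleration: m/s²

The claimed units m/s² match the derived units, so the claim is correct.

Answer: Yes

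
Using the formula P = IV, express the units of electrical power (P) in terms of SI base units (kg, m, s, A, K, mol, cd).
Units of each symbol in P = IV:
  I (current): A
  V (voltage, in volts): kg·m²/(s³·A)

Multiplying the contributions: [A] · [kg·m²/(s³·A)]
Adding exponents of each base unit: kg: 1, m: 2, s: -3
SI base units of electrical power: kg·m²/s³

Answer: kg·m²/s³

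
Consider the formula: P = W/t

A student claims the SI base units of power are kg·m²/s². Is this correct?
Units of each symbol in P = W/t:
  W (work): kg·m²/s²
  t (time): s  → in the denominator, contributes 1/s

Multiplying the contributions: [kg·m²/s²] · [1/s]
Adding exponents of each base unit: kg: 1, m: 2, s: -3
SI base units of power: kg·m²/s³

The claimed units kg·m²/s² (exponents kg: 1, m: 2, s: -2) do not match the derived units kg·m²/s³ (exponents kg: 1, m: 2, s: -3), so the claim is incorrect.

Answer: No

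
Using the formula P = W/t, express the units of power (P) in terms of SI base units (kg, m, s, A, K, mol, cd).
Units of each symbol in P = W/t:
  W (work): kg·m²/s²
  t (time): s  → in the denominator, contributes 1/s

Multiplying the contributions: [kg·m²/s²] · [1/s]
Adding exponents of each base unit: kg: 1, m: 2, s: -3
SI base units of power: kg·m²/s³

Answer: kg·m²/s³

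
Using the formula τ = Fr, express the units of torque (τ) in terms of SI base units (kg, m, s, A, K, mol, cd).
Units of each symbol in τ = Fr:
  F (force): kg·m/s²
  r (lever arm): m

Multiplying the contributions: [kg·m/s²] · [m]
Adding exponents of each base unit: kg: 1, m: 2, s: -2
SI base units of torque: kg·m²/s²

Answer: kg·m²/s²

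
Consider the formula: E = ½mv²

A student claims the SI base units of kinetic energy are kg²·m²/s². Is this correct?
Units of each symbol in E = ½mv²:
  m (mass): kg
  v (speed): m/s  → to the power 2, contributes m²/s²
  The factor ½ is dimensionless.

Multiplying the contributions: [kg] · [m²/s²]
Adding exponents of each base unit: kg: 1, m: 2, s: -2
SI base units of kinetic energy: kg·m²/s²

The claimed units kg²·m²/s² (exponents kg: 2, m: 2, s: -2) do not match the derived units kg·m²/s² (exponents kg: 1, m: 2, s: -2), so the claim is incorrect.

Answer: No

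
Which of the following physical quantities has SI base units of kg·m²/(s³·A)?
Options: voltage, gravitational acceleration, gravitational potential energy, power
Checking the SI base units of each option:
  voltage (V = IR): kg·m²/(s³·A)  ✓ matches
  gravitational acceleration (g = GM/r²): m/s²  ✗
  gravitational potential energy (U = -GMm/r): kg·m²/s²  ✗
  power (P = W/t): kg·m²/s³  ✗

Only voltage has units kg·m²/(s³·A).

Answer: voltage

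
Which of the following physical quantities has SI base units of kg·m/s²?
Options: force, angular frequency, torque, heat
Checking the SI base units of each option:
  force (F = ma): kg·m/s²  ✓ matches
  angular frequency (ω = 2πf): 1/s  ✗
  torque (τ = Fr): kg·m²/s²  ✗
  heat (Q = mcΔT): kg·m²/s²  ✗

Only force has units kg·m/s².

Answer: force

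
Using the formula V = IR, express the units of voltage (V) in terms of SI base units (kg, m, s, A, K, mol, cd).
Units of each symbol in V = IR:
  I (current): A
  R (resistance, in ohms): kg·m²/(s³·A²)

Multiplying the contributions: [A] · [kg·m²/(s³·A²)]
Adding exponents of each base unit: kg: 1, m: 2, s: -3, A: -1
SI base units of voltage: kg·m²/(s³·A)

Answer: kg·m²/(s³·A)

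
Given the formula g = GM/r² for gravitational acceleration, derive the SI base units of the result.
Units of each symbol in g = GM/r²:
  G (gravitational constant): m³/(kg·s²)
  M (mass): kg
  r (distance): m  → to the power 2 in the denominator, contributes 1/m²

Multiplying the contributions: [m³/(kg·s²)] · [kg] · [1/m²]
Adding exponents of each base unit: m: 1, s: -2
SI base units of gravitational acceleration: m/s²

Answer: m/s²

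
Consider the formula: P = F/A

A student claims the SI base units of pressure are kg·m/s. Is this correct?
Units of each symbol in P = F/A:
  F (force): kg·m/s²
  A (area): m²  → in the denominator, contributes 1/m²

Multiplying the contributions: [kg·m/s²] · [1/m²]
Adding exponents of each base unit: kg: 1, m: -1, s: -2
SI base units of pressure: kg/(m·s²)

The claimed units kg·m/s (exponents kg: 1, m: 1, s: -1) do not match the derived units kg/(m·s²) (exponents kg: 1, m: -1, s: -2), so the claim is incorrect.

Answer: No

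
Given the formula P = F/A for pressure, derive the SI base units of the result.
Units of each symbol in P = F/A:
  F (force): kg·m/s²
  A (area): m²  → in the denominator, contributes 1/m²

Multiplying the contributions: [kg·m/s²] · [1/m²]
Adding exponents of each base unit: kg: 1, m: -1, s: -2
SI base units of pressure: kg/(m·s²)

Answer: kg/(m·s²)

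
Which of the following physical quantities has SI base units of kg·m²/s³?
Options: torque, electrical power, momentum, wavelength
Checking the SI base units of each option:
  torque (τ = Fr): kg·m²/s²  ✗
  electrical power (P = IV): kg·m²/s³  ✓ matches
  momentum (p = mv): kg·m/s  ✗
  wavelength (λ = v/f): m  ✗

Only electrical power has units kg·m²/s³.

Answer: electrical power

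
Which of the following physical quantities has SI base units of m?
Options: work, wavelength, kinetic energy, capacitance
Checking the SI base units of each option:
  work (W = Fd): kg·m²/s²  ✗
  wavelength (λ = v/f): m  ✓ matches
  kinetic energy (E = ½mv²): kg·m²/s²  ✗
  capacitance (C = Q/V): s⁴·A²/(kg·m²)  ✗

Only wavelength has units m.

Answer: wavelength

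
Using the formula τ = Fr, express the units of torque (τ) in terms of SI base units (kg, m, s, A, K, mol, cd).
Units of each symbol in τ = Fr:
  F (force): kg·m/s²
  r (lever arm): m

Multiplying the contributions: [kg·m/s²] · [m]
Adding exponents of each base unit: kg: 1, m: 2, s: -2
SI base units of torque: kg·m²/s²

Answer: kg·m²/s²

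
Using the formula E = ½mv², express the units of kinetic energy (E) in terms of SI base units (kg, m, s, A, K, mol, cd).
Units of each symbol in E = ½mv²:
  m (mass): kg
  v (speed): m/s  → to the power 2, contributes m²/s²
  The factor ½ is dimensionless.

Multiplying the contributions: [kg] · [m²/s²]
Adding exponents of each base unit: kg: 1, m: 2, s: -2
SI base units of kinetic energy: kg·m²/s²

Answer: kg·m²/s²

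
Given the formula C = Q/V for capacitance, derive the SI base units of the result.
Units of each symbol in C = Q/V:
  Q (charge, in coulombs): s·A
  V (voltage, in volts): kg·m²/(s³·A)  → in the denominator, contributes s³·A/(kg·m²)

Multiplying the contributions: [s·A] · [s³·A/(kg·m²)]
Adding exponents of each base unit: kg: -1, m: -2, s: 4, A: 2
SI base units of capacitance: s⁴·A²/(kg·m²)

Answer: s⁴·A²/(kg·m²)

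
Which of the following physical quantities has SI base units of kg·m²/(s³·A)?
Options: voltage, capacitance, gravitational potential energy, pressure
Checking the SI base units of each option:
  voltage (V = IR): kg·m²/(s³·A)  ✓ matches
  capacitance (C = Q/V): s⁴·A²/(kg·m²)  ✗
  gravitational potential energy (U = -GMm/r): kg·m²/s²  ✗
  pressure (P = F/A): kg/(m·s²)  ✗

Only voltage has units kg·m²/(s³·A).

Answer: voltage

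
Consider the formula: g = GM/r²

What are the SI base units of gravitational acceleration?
Units of each symbol in g = GM/r²:
  G (gravitational constant): m³/(kg·s²)
  M (mass): kg
  r (distance): m  → to the power 2 in the denominator, contributes 1/m²

Multiplying the contributions: [m³/(kg·s²)] · [kg] · [1/m²]
Adding exponents of each base unit: m: 1, s: -2
SI base units of gravitational acceleration: m/s²

Answer: m/s²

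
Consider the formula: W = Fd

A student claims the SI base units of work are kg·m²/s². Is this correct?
Units of each symbol in W = Fd:
  F (force): kg·m/s²
  d (displacement): m

Multiplying the contributions: [kg·m/s²] · [m]
Adding exponents of each base unit: kg: 1, m: 2, s: -2
SI base units of work: kg·m²/s²

The claimed units kg·m²/s² match the derived units, so the claim is correct.

Answer: Yes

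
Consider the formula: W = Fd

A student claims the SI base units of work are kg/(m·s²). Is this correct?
Units of each symbol in W = Fd:
  F (force): kg·m/s²
  d (displacement): m

Multiplying the contributions: [kg·m/s²] · [m]
Adding exponents of each base unit: kg: 1, m: 2, s: -2
SI base units of work: kg·m²/s²

The claimed units kg/(m·s²) (exponents kg: 1, m: -1, s: -2) do not match the derived units kg·m²/s² (exponents kg: 1, m: 2, s: -2), so the claim is incorrect.

Answer: No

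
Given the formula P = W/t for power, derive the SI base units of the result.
Units of each symbol in P = W/t:
  W (work): kg·m²/s²
  t (time): s  → in the denominator, contributes 1/s

Multiplying the contributions: [kg·m²/s²] · [1/s]
Adding exponents of each base unit: kg: 1, m: 2, s: -3
SI base units of power: kg·m²/s³

Answer: kg·m²/s³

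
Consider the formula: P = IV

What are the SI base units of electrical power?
Units of each symbol in P = IV:
  I (current): A
  V (voltage, in volts): kg·m²/(s³·A)

Multiplying the contributions: [A] · [kg·m²/(s³·A)]
Adding exponents of each base unit: kg: 1, m: 2, s: -3
SI base units of electrical power: kg·m²/s³

Answer: kg·m²/s³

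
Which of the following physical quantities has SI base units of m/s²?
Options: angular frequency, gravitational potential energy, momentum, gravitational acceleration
Checking the SI base units of each option:
  angular frequency (ω = 2πf): 1/s  ✗
  gravitational potential energy (U = -GMm/r): kg·m²/s²  ✗
  momentum (p = mv): kg·m/s  ✗
  gravitational acceleration (g = GM/r²): m/s²  ✓ matches

Only gravitational acceleration has units m/s².

Answer: gravitational acceleration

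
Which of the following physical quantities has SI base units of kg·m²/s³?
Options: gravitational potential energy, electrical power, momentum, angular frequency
Checking the SI base units of each option:
  gravitational potential energy (U = -GMm/r): kg·m²/s²  ✗
  electrical power (P = IV): kg·m²/s³  ✓ matches
  momentum (p = mv): kg·m/s  ✗
  angular frequency (ω = 2πf): 1/s  ✗

Only electrical power has units kg·m²/s³.

Answer: electrical power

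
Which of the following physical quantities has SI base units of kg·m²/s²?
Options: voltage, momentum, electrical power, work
Checking the SI base units of each option:
  voltage (V = IR): kg·m²/(s³·A)  ✗
  momentum (p = mv): kg·m/s  ✗
  electrical power (P = IV): kg·m²/s³  ✗
  work (W = Fd): kg·m²/s²  ✓ matches

Only work has units kg·m²/s².

Answer: work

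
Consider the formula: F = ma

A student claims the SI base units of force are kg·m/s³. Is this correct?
Units of each symbol in F = ma:
  m (mass): kg
  a (acceleration): m/s²

Multiplying the contributions: [kg] · [m/s²]
Adding exponents of each base unit: kg: 1, m: 1, s: -2
SI base units of force: kg·m/s²

The claimed units kg·m/s³ (exponents kg: 1, m: 1, s: -3) do not match the derived units kg·m/s² (exponents kg: 1, m: 1, s: -2), so the claim is incorrect.

Answer: No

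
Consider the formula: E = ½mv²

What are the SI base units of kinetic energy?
Units of each symbol in E = ½mv²:
  m (mass): kg
  v (speed): m/s  → to the power 2, contributes m²/s²
  The factor ½ is dimensionless.

Multiplying the contributions: [kg] · [m²/s²]
Adding exponents of each base unit: kg: 1, m: 2, s: -2
SI base units of kinetic energy: kg·m²/s²

Answer: kg·m²/s²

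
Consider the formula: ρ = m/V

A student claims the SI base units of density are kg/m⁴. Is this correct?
Units of each symbol in ρ = m/V:
  m (mass): kg
  V (volume): m³  → in the denominator, contributes 1/m³

Multiplying the contributions: [kg] · [1/m³]
Adding exponents of each base unit: kg: 1, m: -3
SI base units of density: kg/m³

The claimed units kg/m⁴ (exponents kg: 1, m: -4) do not match the derived units kg/m³ (exponents kg: 1, m: -3), so the claim is incorrect.

Answer: No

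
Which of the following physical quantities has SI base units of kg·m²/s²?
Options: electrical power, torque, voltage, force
Checking the SI base units of each option:
  electrical power (P = IV): kg·m²/s³  ✗
  torque (τ = Fr): kg·m²/s²  ✓ matches
  voltage (V = IR): kg·m²/(s³·A)  ✗
  force (F = ma): kg·m/s²  ✗

Only torque has units kg·m²/s².

Answer: torque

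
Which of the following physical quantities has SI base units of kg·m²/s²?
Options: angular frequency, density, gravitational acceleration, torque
Checking the SI base units of each option:
  angular frequency (ω = 2πf): 1/s  ✗
  density (ρ = m/V): kg/m³  ✗
  gravitational acceleration (g = GM/r²): m/s²  ✗
  torque (τ = Fr): kg·m²/s²  ✓ matches

Only torque has units kg·m²/s².

Answer: torque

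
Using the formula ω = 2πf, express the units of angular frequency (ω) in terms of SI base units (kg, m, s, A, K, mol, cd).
Units of each symbol in ω = 2πf:
  f (frequency): 1/s
  The factor 2π is dimensionless.

Multiplying the contributions: [1/s]
Adding exponents of each base unit: s: -1
SI base units of angular frequency: 1/s

Answer: 1/s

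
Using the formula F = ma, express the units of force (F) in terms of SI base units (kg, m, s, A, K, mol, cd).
Units of each symbol in F = ma:
  m (mass): kg
  a (acceleration): m/s²

Multiplying the contributions: [kg] · [m/s²]
Adding exponents of each base unit: kg: 1, m: 1, s: -2
SI base units of force: kg·m/s²

Answer: kg·m/s²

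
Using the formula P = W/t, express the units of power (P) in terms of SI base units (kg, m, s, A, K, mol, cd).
Units of each symbol in P = W/t:
  W (work): kg·m²/s²
  t (time): s  → in the denominator, contributes 1/s

Multiplying the contributions: [kg·m²/s²] · [1/s]
Adding exponents of each base unit: kg: 1, m: 2, s: -3
SI base units of power: kg·m²/s³

Answer: kg·m²/s³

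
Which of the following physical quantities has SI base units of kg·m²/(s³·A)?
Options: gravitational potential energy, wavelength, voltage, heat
Checking the SI base units of each option:
  gravitational potential energy (U = -GMm/r): kg·m²/s²  ✗
  wavelength (λ = v/f): m  ✗
  voltage (V = IR): kg·m²/(s³·A)  ✓ matches
  heat (Q = mcΔT): kg·m²/s²  ✗

Only voltage has units kg·m²/(s³·A).

Answer: voltage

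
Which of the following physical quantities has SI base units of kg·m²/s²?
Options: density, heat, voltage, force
Checking the SI base units of each option:
  density (ρ = m/V): kg/m³  ✗
  heat (Q = mcΔT): kg·m²/s²  ✓ matches
  voltage (V = IR): kg·m²/(s³·A)  ✗
  force (F = ma): kg·m/s²  ✗

Only heat has units kg·m²/s².

Answer: heat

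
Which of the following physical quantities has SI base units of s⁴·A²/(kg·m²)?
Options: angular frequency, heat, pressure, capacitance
Checking the SI base units of each option:
  angular frequency (ω = 2πf): 1/s  ✗
  heat (Q = mcΔT): kg·m²/s²  ✗
  pressure (P = F/A): kg/(m·s²)  ✗
  capacitance (C = Q/V): s⁴·A²/(kg·m²)  ✓ matches

Only capacitance has units s⁴·A²/(kg·m²).

Answer: capacitance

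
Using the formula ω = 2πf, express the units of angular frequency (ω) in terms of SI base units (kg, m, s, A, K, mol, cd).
Units of each symbol in ω = 2πf:
  f (frequency): 1/s
  The factor 2π is dimensionless.

Multiplying the contributions: [1/s]
Adding exponents of each base unit: s: -1
SI base units of angular frequency: 1/s

Answer: 1/s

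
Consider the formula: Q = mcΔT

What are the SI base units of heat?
Units of each symbol in Q = mcΔT:
  m (mass): kg
  c (specific heat capacity, in J/(kg·K)): m²/(s²·K)
  ΔT (temperature change): K

Multiplying the contributions: [kg] · [m²/(s²·K)] · [K]
Adding exponents of each base unit: kg: 1, m: 2, s: -2
SI base units of heat: kg·m²/s²

Answer: kg·m²/s²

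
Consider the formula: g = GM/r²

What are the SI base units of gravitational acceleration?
Units of each symbol in g = GM/r²:
  G (gravitational constant): m³/(kg·s²)
  M (mass): kg
  r (distance): m  → to the power 2 in the denominator, contributes 1/m²

Multiplying the contributions: [m³/(kg·s²)] · [kg] · [1/m²]
Adding exponents of each base unit: m: 1, s: -2
SI base units of gravitational acceleration: m/s²

Answer: m/s²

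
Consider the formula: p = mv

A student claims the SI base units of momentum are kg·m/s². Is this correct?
Units of each symbol in p = mv:
  m (mass): kg
  v (velocity): m/s

Multiplying the contributions: [kg] · [m/s]
Adding exponents of each base unit: kg: 1, m: 1, s: -1
SI base units of momentum: kg·m/s

The claimed units kg·m/s² (exponents kg: 1, m: 1, s: -2) do not match the derived units kg·m/s (exponents kg: 1, m: 1, s: -1), so the claim is incorrect.

Answer: No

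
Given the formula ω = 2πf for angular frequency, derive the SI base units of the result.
Units of each symbol in ω = 2πf:
  f (frequency): 1/s
  The factor 2π is dimensionless.

Multiplying the contributions: [1/s]
Adding exponents of each base unit: s: -1
SI base units of angular frequency: 1/s

Answer: 1/s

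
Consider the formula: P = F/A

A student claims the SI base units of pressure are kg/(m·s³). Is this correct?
Units of each symbol in P = F/A:
  F (force): kg·m/s²
  A (area): m²  → in the denominator, contributes 1/m²

Multiplying the contributions: [kg·m/s²] · [1/m²]
Adding exponents of each base unit: kg: 1, m: -1, s: -2
SI base units of pressure: kg/(m·s²)

The claimed units kg/(m·s³) (exponents kg: 1, m: -1, s: -3) do not match the derived units kg/(m·s²) (exponents kg: 1, m: -1, s: -2), so the claim is incorrect.

Answer: No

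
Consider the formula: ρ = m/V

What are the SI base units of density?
Units of each symbol in ρ = m/V:
  m (mass): kg
  V (volume): m³  → in the denominator, contributes 1/m³

Multiplying the contributions: [kg] · [1/m³]
Adding exponents of each base unit: kg: 1, m: -3
SI base units of density: kg/m³

Answer: kg/m³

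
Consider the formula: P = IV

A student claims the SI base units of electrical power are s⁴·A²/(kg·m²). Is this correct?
Units of each symbol in P = IV:
  I (current): A
  V (voltage, in volts): kg·m²/(s³·A)

Multiplying the contributions: [A] · [kg·m²/(s³·A)]
Adding exponents of each base unit: kg: 1, m: 2, s: -3
SI base units of electrical power: kg·m²/s³

The claimed units s⁴·A²/(kg·m²) (exponents kg: -1, m: -2, s: 4, A: 2) do not match the derived units kg·m²/s³ (exponents kg: 1, m: 2, s: -3), so the claim is incorrect.

Answer: No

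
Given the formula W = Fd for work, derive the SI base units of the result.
Units of each symbol in W = Fd:
  F (force): kg·m/s²
  d (displacement): m

Multiplying the contributions: [kg·m/s²] · [m]
Adding exponents of each base unit: kg: 1, m: 2, s: -2
SI base units of work: kg·m²/s²

Answer: kg·m²/s²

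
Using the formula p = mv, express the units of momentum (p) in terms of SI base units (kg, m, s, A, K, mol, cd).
Units of each symbol in p = mv:
  m (mass): kg
  v (velocity): m/s

Multiplying the contributions: [kg] · [m/s]
Adding exponents of each base unit: kg: 1, m: 1, s: -1
SI base units of momentum: kg·m/s

Answer: kg·m/s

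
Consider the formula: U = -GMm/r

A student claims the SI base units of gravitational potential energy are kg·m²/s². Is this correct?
Units of each symbol in U = -GMm/r:
  G (gravitational constant): m³/(kg·s²)
  M (mass): kg
  m (mass): kg
  r (distance): m  → in the denominator, contributes 1/m
  The minus sign does not affect the units.

Multiplying the contributions: [m³/(kg·s²)] · [kg] · [kg] · [1/m]
Adding exponents of each base unit: kg: 1, m: 2, s: -2
SI base units of gravitational potential energy: kg·m²/s²

The claimed units kg·m²/s² match the derived units, so the claim is correct.

Answer: Yes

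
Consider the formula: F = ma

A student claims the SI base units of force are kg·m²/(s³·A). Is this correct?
Units of each symbol in F = ma:
  m (mass): kg
  a (acceleration): m/s²

Multiplying the contributions: [kg] · [m/s²]
Adding exponents of each base unit: kg: 1, m: 1, s: -2
SI base units of force: kg·m/s²

The claimed units kg·m²/(s³·A) (exponents kg: 1, m: 2, s: -3, A: -1) do not match the derived units kg·m/s² (exponents kg: 1, m: 1, s: -2), so the claim is incorrect.

Answer: No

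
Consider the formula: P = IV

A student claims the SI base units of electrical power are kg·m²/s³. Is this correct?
Units of each symbol in P = IV:
  I (current): A
  V (voltage, in volts): kg·m²/(s³·A)

Multiplying the contributions: [A] · [kg·m²/(s³·A)]
Adding exponents of each base unit: kg: 1, m: 2, s: -3
SI base units of electrical power: kg·m²/s³

The claimed units kg·m²/s³ match the derived units, so the claim is correct.

Answer: Yes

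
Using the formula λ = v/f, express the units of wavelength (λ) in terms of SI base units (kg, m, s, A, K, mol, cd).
Units of each symbol in λ = v/f:
  v (wave speed): m/s
  f (frequency): 1/s  → in the denominator, contributes s

Multiplying the contributions: [m/s] · [s]
Adding exponents of each base unit: m: 1
SI base units of wavelength: m

Answer: m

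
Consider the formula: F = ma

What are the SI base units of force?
Units of each symbol in F = ma:
  m (mass): kg
  a (acceleration): m/s²

Multiplying the contributions: [kg] · [m/s²]
Adding exponents of each base unit: kg: 1, m: 1, s: -2
SI base units of force: kg·m/s²

Answer: kg·m/s²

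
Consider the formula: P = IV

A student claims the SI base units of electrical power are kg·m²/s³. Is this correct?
Units of each symbol in P = IV:
  I (current): A
  V (voltage, in volts): kg·m²/(s³·A)

Multiplying the contributions: [A] · [kg·m²/(s³·A)]
Adding exponents of each base unit: kg: 1, m: 2, s: -3
SI base units of electrical power: kg·m²/s³

The claimed units kg·m²/s³ match the derived units, so the claim is correct.

Answer: Yes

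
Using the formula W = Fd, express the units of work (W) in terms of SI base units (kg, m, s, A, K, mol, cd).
Units of each symbol in W = Fd:
  F (force): kg·m/s²
  d (displacement): m

Multiplying the contributions: [kg·m/s²] · [m]
Adding exponents of each base unit: kg: 1, m: 2, s: -2
SI base units of work: kg·m²/s²

Answer: kg·m²/s²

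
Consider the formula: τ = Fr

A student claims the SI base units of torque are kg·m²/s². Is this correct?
Units of each symbol in τ = Fr:
  F (force): kg·m/s²
  r (lever arm): m

Multiplying the contributions: [kg·m/s²] · [m]
Adding exponents of each base unit: kg: 1, m: 2, s: -2
SI base units of torque: kg·m²/s²

The claimed units kg·m²/s² match the derived units, so the claim is correct.

Answer: Yes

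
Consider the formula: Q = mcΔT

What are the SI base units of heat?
Units of each symbol in Q = mcΔT:
  m (mass): kg
  c (specific heat capacity, in J/(kg·K)): m²/(s²·K)
  ΔT (temperature change): K

Multiplying the contributions: [kg] · [m²/(s²·K)] · [K]
Adding exponents of each base unit: kg: 1, m: 2, s: -2
SI base units of heat: kg·m²/s²

Answer: kg·m²/s²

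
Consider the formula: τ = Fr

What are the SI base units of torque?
Units of each symbol in τ = Fr:
  F (force): kg·m/s²
  r (lever arm): m

Multiplying the contributions: [kg·m/s²] · [m]
Adding exponents of each base unit: kg: 1, m: 2, s: -2
SI base units of torque: kg·m²/s²

Answer: kg·m²/s²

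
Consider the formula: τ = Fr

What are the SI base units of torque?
Units of each symbol in τ = Fr:
  F (force): kg·m/s²
  r (lever arm): m

Multiplying the contributions: [kg·m/s²] · [m]
Adding exponents of each base unit: kg: 1, m: 2, s: -2
SI base units of torque: kg·m²/s²

Answer: kg·m²/s²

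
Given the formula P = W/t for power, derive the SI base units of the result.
Units of each symbol in P = W/t:
  W (work): kg·m²/s²
  t (time): s  → in the denominator, contributes 1/s

Multiplying the contributions: [kg·m²/s²] · [1/s]
Adding exponents of each base unit: kg: 1, m: 2, s: -3
SI base units of power: kg·m²/s³

Answer: kg·m²/s³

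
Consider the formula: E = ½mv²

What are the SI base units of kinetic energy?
Units of each symbol in E = ½mv²:
  m (mass): kg
  v (speed): m/s  → to the power 2, contributes m²/s²
  The factor ½ is dimensionless.

Multiplying the contributions: [kg] · [m²/s²]
Adding exponents of each base unit: kg: 1, m: 2, s: -2
SI base units of kinetic energy: kg·m²/s²

Answer: kg·m²/s²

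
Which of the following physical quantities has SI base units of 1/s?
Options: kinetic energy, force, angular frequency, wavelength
Checking the SI base units of each option:
  kinetic energy (E = ½mv²): kg·m²/s²  ✗
  force (F = ma): kg·m/s²  ✗
  angular frequency (ω = 2πf): 1/s  ✓ matches
  wavelength (λ = v/f): m  ✗

Only angular frequency has units 1/s.

Answer: angular frequency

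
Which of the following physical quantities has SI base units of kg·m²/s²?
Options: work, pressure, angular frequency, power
Checking the SI base units of each option:
  work (W = Fd): kg·m²/s²  ✓ matches
  pressure (P = F/A): kg/(m·s²)  ✗
  angular frequency (ω = 2πf): 1/s  ✗
  power (P = W/t): kg·m²/s³  ✗

Only work has units kg·m²/s².

Answer: work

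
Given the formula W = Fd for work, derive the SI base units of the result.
Units of each symbol in W = Fd:
  F (force): kg·m/s²
  d (displacement): m

Multiplying the contributions: [kg·m/s²] · [m]
Adding exponents of each base unit: kg: 1, m: 2, s: -2
SI base units of work: kg·m²/s²

Answer: kg·m²/s²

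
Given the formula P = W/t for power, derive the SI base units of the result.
Units of each symbol in P = W/t:
  W (work): kg·m²/s²
  t (time): s  → in the denominator, contributes 1/s

Multiplying the contributions: [kg·m²/s²] · [1/s]
Adding exponents of each base unit: kg: 1, m: 2, s: -3
SI base units of power: kg·m²/s³

Answer: kg·m²/s³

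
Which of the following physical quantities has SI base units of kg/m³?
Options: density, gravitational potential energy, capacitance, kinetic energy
Checking the SI base units of each option:
  density (ρ = m/V): kg/m³  ✓ matches
  gravitational potential energy (U = -GMm/r): kg·m²/s²  ✗
  capacitance (C = Q/V): s⁴·A²/(kg·m²)  ✗
  kinetic energy (E = ½mv²): kg·m²/s²  ✗

Only density has units kg/m³.

Answer: density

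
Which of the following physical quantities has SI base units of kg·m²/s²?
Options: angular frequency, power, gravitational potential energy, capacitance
Checking the SI base units of each option:
  angular frequency (ω = 2πf): 1/s  ✗
  power (P = W/t): kg·m²/s³  ✗
  gravitational potential energy (U = -GMm/r): kg·m²/s²  ✓ matches
  capacitance (C = Q/V): s⁴·A²/(kg·m²)  ✗

Only gravitational potential energy has units kg·m²/s².

Answer: gravitational potential energy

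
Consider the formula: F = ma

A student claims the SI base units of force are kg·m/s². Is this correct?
Units of each symbol in F = ma:
  m (mass): kg
  a (acceleration): m/s²

Multiplying the contributions: [kg] · [m/s²]
Adding exponents of each base unit: kg: 1, m: 1, s: -2
SI base units of force: kg·m/s²

The claimed units kg·m/s² match the derived units, so the claim is correct.

Answer: Yes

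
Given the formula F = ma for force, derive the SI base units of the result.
Units of each symbol in F = ma:
  m (mass): kg
  a (acceleration): m/s²

Multiplying the contributions: [kg] · [m/s²]
Adding exponents of each base unit: kg: 1, m: 1, s: -2
SI base units of force: kg·m/s²

Answer: kg·m/s²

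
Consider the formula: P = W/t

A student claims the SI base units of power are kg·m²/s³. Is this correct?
Units of each symbol in P = W/t:
  W (work): kg·m²/s²
  t (time): s  → in the denominator, contributes 1/s

Multiplying the contributions: [kg·m²/s²] · [1/s]
Adding exponents of each base unit: kg: 1, m: 2, s: -3
SI base units of power: kg·m²/s³

The claimed units kg·m²/s³ match the derived units, so the claim is correct.

Answer: Yes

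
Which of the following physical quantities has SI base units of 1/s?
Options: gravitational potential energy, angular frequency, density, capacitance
Checking the SI base units of each option:
  gravitational potential energy (U = -GMm/r): kg·m²/s²  ✗
  angular frequency (ω = 2πf): 1/s  ✓ matches
  density (ρ = m/V): kg/m³  ✗
  capacitance (C = Q/V): s⁴·A²/(kg·m²)  ✗

Only angular frequency has units 1/s.

Answer: angular frequency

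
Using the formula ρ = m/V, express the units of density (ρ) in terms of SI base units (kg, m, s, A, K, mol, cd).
Units of each symbol in ρ = m/V:
  m (mass): kg
  V (volume): m³  → in the denominator, contributes 1/m³

Multiplying the contributions: [kg] · [1/m³]
Adding exponents of each base unit: kg: 1, m: -3
SI base units of density: kg/m³

Answer: kg/m³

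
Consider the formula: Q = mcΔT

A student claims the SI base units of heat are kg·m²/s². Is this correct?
Units of each symbol in Q = mcΔT:
  m (mass): kg
  c (specific heat capacity, in J/(kg·K)): m²/(s²·K)
  ΔT (temperature change): K

Multiplying the contributions: [kg] · [m²/(s²·K)] · [K]
Adding exponents of each base unit: kg: 1, m: 2, s: -2
SI base units of heat: kg·m²/s²

The claimed units kg·m²/s² match the derived units, so the claim is correct.

Answer: Yes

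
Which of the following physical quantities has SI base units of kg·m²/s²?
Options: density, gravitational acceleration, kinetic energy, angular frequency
Checking the SI base units of each option:
  density (ρ = m/V): kg/m³  ✗
  gravitational acceleration (g = GM/r²): m/s²  ✗
  kinetic energy (E = ½mv²): kg·m²/s²  ✓ matches
  angular frequency (ω = 2πf): 1/s  ✗

Only kinetic energy has units kg·m²/s².

Answer: kinetic energy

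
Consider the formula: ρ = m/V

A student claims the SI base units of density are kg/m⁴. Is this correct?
Units of each symbol in ρ = m/V:
  m (mass): kg
  V (volume): m³  → in the denominator, contributes 1/m³

Multiplying the contributions: [kg] · [1/m³]
Adding exponents of each base unit: kg: 1, m: -3
SI base units of density: kg/m³

The claimed units kg/m⁴ (exponents kg: 1, m: -4) do not match the derived units kg/m³ (exponents kg: 1, m: -3), so the claim is incorrect.

Answer: No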